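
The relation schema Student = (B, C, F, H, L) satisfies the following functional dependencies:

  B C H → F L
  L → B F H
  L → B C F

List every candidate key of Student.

{L}, {B, C, H}

{L}⁺: L→BFH adds B, F, H; L→BCF adds C → {B, C, F, H, L}.
{B, C, H}⁺: BCH→FL adds F, L → {B, C, F, H, L}.
Any other superkey contains one of these as a subset, so there are no further candidate keys.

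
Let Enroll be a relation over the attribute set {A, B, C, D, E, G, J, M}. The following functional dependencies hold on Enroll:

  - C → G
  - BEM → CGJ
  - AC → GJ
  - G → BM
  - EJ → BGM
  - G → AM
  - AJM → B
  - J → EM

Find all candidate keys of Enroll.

{C, D}, {D, J}, {D, E, G}, {B, D, E, M}

Attribute D never appears on the right-hand side of any dependency, so D must belong to every candidate key.
{D}⁺ = {D}, which is not all of the schema, so we must add further attributes.
{C, D}⁺: C→G adds G; G→BM adds B, M; G→AM adds A; AC→GJ adds J; J→EM adds E → {A, B, C, D, E, G, J, M}.
{D, J}⁺: J→EM adds E, M; EJ→BGM adds B, G; G→AM adds A; BEM→CGJ adds C → {A, B, C, D, E, G, J, M}.
{D, E, G}⁺: G→BM adds B, M; G→AM adds A; BEM→CGJ adds C, J → {A, B, C, D, E, G, J, M}.
{B, D, E, M}⁺: BEM→CGJ adds C, G, J; G→AM adds A → {A, B, C, D, E, G, J, M}.
Any other superkey contains one of these as a subset, so there are no further candidate keys.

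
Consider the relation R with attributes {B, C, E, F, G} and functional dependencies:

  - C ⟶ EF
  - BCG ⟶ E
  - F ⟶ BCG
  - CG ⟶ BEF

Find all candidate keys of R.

{C}⁺: C→EF adds E, F; F→BCG adds B, G → {B, C, E, F, G}.
{F}⁺: F→BCG adds B, C, G; CG→BEF adds E → {B, C, E, F, G}.
Any other superkey contains one of these as a subset, so there are no further candidate keys.

{C}, {F}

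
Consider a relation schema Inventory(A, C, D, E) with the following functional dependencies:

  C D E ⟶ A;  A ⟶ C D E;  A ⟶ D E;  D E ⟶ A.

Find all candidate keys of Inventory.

A, DE

{A}⁺: A→CDE adds C, D, E → {A, C, D, E}.
{D, E}⁺: DE→A adds A; A→CDE adds C → {A, C, D, E}. Minimal: {E}⁺ = {E}; {D}⁺ = {D} — none reach the full schema.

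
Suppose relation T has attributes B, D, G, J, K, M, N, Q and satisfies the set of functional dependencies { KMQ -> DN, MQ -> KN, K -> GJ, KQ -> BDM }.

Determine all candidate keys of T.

Attribute Q never appears on the right-hand side of any dependency, so Q must belong to every candidate key.
{Q}⁺ = {Q}, which is not all of the schema, so we must add further attributes.
{K, Q}⁺: K→GJ adds G, J; KQ→BDM adds B, D, M; KMQ→DN adds N → {B, D, G, J, K, M, N, Q}. Minimal: {Q}⁺ = {Q}; {K}⁺ = {G, J, K} — none reach the full schema.
{M, Q}⁺: MQ→KN adds K, N; K→GJ adds G, J; KQ→BDM adds B, D → {B, D, G, J, K, M, N, Q}. Minimal: {Q}⁺ = {Q}; {M}⁺ = {M} — none reach the full schema.

KQ, MQ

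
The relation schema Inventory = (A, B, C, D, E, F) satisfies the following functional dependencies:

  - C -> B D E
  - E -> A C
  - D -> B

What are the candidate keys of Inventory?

(C, F), (E, F)

Attribute F never appears on the right-hand side of any dependency, so F must belong to every candidate key.
{F}⁺ = {F}, which is not all of the schema, so we must add further attributes.
{C, F}⁺: C→BDE adds B, D, E; E→AC adds A → {A, B, C, D, E, F}.
{E, F}⁺: E→AC adds A, C; C→BDE adds B, D → {A, B, C, D, E, F}.
Any other superkey contains one of these as a subset, so there are no further candidate keys.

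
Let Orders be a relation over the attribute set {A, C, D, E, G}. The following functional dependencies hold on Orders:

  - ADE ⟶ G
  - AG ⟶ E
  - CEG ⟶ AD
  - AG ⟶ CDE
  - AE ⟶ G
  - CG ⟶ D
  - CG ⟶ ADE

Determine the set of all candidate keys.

{A, E}, {A, G}, {C, G}

{A, E}⁺: AE→G adds G; AG→CDE adds C, D → {A, C, D, E, G}. Minimal: {E}⁺ = {E}; {A}⁺ = {A} — none reach the full schema.
{A, G}⁺: AG→E adds E; AG→CDE adds C, D → {A, C, D, E, G}. Minimal: {G}⁺ = {G}; {A}⁺ = {A} — none reach the full schema.
{C, G}⁺: CG→D adds D; CG→ADE adds A, E → {A, C, D, E, G}. Minimal: {G}⁺ = {G}; {C}⁺ = {C} — none reach the full schema.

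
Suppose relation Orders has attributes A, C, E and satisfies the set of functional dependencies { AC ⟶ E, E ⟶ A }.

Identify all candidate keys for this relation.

{A, C}⁺: AC→E adds E → {A, C, E}. Minimal: {C}⁺ = {C}; {A}⁺ = {A} — none reach the full schema.
{C, E}⁺: E→A adds A → {A, C, E}. Minimal: {E}⁺ = {A, E}; {C}⁺ = {C} — none reach the full schema.
Any other superkey contains one of these as a subset, so there are no further candidate keys.

(A, C), (C, E)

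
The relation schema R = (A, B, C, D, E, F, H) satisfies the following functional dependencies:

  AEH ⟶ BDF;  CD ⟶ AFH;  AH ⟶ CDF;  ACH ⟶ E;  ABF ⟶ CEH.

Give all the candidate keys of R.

(A, H), (C, D), (A, B, F)

{A, H}⁺: AH→CDF adds C, D, F; ACH→E adds E; AEH→BDF adds B → {A, B, C, D, E, F, H}. Minimal: {H}⁺ = {H}; {A}⁺ = {A} — none reach the full schema.
{C, D}⁺: CD→AFH adds A, F, H; ACH→E adds E; AEH→BDF adds B → {A, B, C, D, E, F, H}. Minimal: {D}⁺ = {D}; {C}⁺ = {C} — none reach the full schema.
{A, B, F}⁺: ABF→CEH adds C, E, H; AEH→BDF adds D → {A, B, C, D, E, F, H}. Minimal: {B, F}⁺ = {B, F}; {A, F}⁺ = {A, F}; {A, B}⁺ = {A, B} — none reach the full schema.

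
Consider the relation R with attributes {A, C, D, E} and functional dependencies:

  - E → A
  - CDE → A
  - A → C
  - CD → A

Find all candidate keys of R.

{D, E}⁺: E→A adds A; A→C adds C → {A, C, D, E}. Minimal: {E}⁺ = {A, C, E}; {D}⁺ = {D} — none reach the full schema.
No other minimal superkey exists.

{D, E}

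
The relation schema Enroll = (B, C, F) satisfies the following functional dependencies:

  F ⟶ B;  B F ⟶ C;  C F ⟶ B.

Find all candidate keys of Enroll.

Attribute F never appears on the right-hand side of any dependency, so F must belong to every candidate key.
{F}⁺ = {B, C, F}, which is all of the schema, so {F} is the only candidate key.

(F)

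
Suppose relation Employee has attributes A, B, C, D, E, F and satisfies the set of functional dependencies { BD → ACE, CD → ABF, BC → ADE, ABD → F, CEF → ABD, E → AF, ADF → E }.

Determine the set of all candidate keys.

{B, C}⁺: BC→ADE adds A, D, E; ABD→F adds F → {A, B, C, D, E, F}.
{B, D}⁺: BD→ACE adds A, C, E; CD→ABF adds F → {A, B, C, D, E, F}.
{C, D}⁺: CD→ABF adds A, B, F; BC→ADE adds E → {A, B, C, D, E, F}.
{C, E}⁺: E→AF adds A, F; CEF→ABD adds B, D → {A, B, C, D, E, F}.

(B, C), (B, D), (C, D), (C, E)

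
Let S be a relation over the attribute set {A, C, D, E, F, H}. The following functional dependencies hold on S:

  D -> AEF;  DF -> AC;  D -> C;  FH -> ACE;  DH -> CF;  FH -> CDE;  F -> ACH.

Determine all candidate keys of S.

{D}; {F}

{D}⁺: D→AEF adds A, E, F; DF→AC adds C; F→ACH adds H → {A, C, D, E, F, H}.
{F}⁺: F→ACH adds A, C, H; FH→ACE adds E; FH→CDE adds D → {A, C, D, E, F, H}.
Any other superkey contains one of these as a subset, so there are no further candidate keys.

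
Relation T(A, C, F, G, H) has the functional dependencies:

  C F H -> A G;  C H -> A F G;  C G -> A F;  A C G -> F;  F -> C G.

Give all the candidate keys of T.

{C, H}, {F, H}

Attribute H never appears on the right-hand side of any dependency, so H must belong to every candidate key.
{H}⁺ = {H}, which is not all of the schema, so we must add further attributes.
{C, H}⁺: CH→AFG adds A, F, G → {A, C, F, G, H}. Minimal: {H}⁺ = {H}; {C}⁺ = {C} — none reach the full schema.
{F, H}⁺: F→CG adds C, G; CFH→AG adds A → {A, C, F, G, H}. Minimal: {H}⁺ = {H}; {F}⁺ = {A, C, F, G} — none reach the full schema.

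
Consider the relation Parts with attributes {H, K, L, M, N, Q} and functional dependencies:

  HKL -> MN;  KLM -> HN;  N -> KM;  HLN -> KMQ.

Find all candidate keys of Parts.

(L, N), (H, K, L), (K, L, M)

Attribute L never appears on the right-hand side of any dependency, so L must belong to every candidate key.
{L}⁺ = {L}, which is not all of the schema, so we must add further attributes.
{L, N}⁺: N→KM adds K, M; KLM→HN adds H; HLN→KMQ adds Q → {H, K, L, M, N, Q}. Minimal: {N}⁺ = {K, M, N}; {L}⁺ = {L} — none reach the full schema.
{H, K, L}⁺: HKL→MN adds M, N; HLN→KMQ adds Q → {H, K, L, M, N, Q}. Minimal: {K, L}⁺ = {K, L}; {H, L}⁺ = {H, L}; {H, K}⁺ = {H, K} — none reach the full schema.
{K, L, M}⁺: KLM→HN adds H, N; HLN→KMQ adds Q → {H, K, L, M, N, Q}. Minimal: {L, M}⁺ = {L, M}; {K, M}⁺ = {K, M}; {K, L}⁺ = {K, L} — none reach the full schema.
Any other superkey contains one of these as a subset, so there are no further candidate keys.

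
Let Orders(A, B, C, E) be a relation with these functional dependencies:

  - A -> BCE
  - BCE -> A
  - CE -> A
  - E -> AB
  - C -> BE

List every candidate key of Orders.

A, C, E

{A}⁺: A→BCE adds B, C, E → {A, B, C, E}.
{C}⁺: C→BE adds B, E; BCE→A adds A → {A, B, C, E}.
{E}⁺: E→AB adds A, B; A→BCE adds C → {A, B, C, E}.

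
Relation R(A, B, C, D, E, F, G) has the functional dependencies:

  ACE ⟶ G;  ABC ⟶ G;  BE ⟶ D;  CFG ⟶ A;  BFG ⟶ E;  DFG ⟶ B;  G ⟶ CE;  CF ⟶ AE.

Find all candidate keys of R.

(B, C, F), (B, F, G), (C, D, F), (D, F, G)

Attribute F never appears on the right-hand side of any dependency, so F must belong to every candidate key.
{F}⁺ = {F}, which is not all of the schema, so we must add further attributes.
{B, C, F}⁺: CF→AE adds A, E; ACE→G adds G; BE→D adds D → {A, B, C, D, E, F, G}. Minimal: {C, F}⁺ = {A, C, E, F, G}; {B, F}⁺ = {B, F}; {B, C}⁺ = {B, C} — none reach the full schema.
{B, F, G}⁺: BFG→E adds E; G→CE adds C; CF→AE adds A; BE→D adds D → {A, B, C, D, E, F, G}. Minimal: {F, G}⁺ = {A, C, E, F, G}; {B, G}⁺ = {B, C, D, E, G}; {B, F}⁺ = {B, F} — none reach the full schema.
{C, D, F}⁺: CF→AE adds A, E; ACE→G adds G; DFG→B adds B → {A, B, C, D, E, F, G}. Minimal: {D, F}⁺ = {D, F}; {C, F}⁺ = {A, C, E, F, G}; {C, D}⁺ = {C, D} — none reach the full schema.
{D, F, G}⁺: DFG→B adds B; G→CE adds C, E; CF→AE adds A → {A, B, C, D, E, F, G}. Minimal: {F, G}⁺ = {A, C, E, F, G}; {D, G}⁺ = {C, D, E, G}; {D, F}⁺ = {D, F} — none reach the full schema.
Any other superkey contains one of these as a subset, so there are no further candidate keys.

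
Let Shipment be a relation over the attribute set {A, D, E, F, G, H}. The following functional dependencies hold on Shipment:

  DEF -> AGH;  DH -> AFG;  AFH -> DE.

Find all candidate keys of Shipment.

{D, H}⁺: DH→AFG adds A, F, G; AFH→DE adds E → {A, D, E, F, G, H}. Minimal: {H}⁺ = {H}; {D}⁺ = {D} — none reach the full schema.
{A, F, H}⁺: AFH→DE adds D, E; DEF→AGH adds G → {A, D, E, F, G, H}. Minimal: {F, H}⁺ = {F, H}; {A, H}⁺ = {A, H}; {A, F}⁺ = {A, F} — none reach the full schema.
{D, E, F}⁺: DEF→AGH adds A, G, H → {A, D, E, F, G, H}. Minimal: {E, F}⁺ = {E, F}; {D, F}⁺ = {D, F}; {D, E}⁺ = {D, E} — none reach the full schema.

{D, H}, {A, F, H}, {D, E, F}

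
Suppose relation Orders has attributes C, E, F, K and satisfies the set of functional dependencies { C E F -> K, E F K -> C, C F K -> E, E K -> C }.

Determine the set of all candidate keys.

CEF, CFK, EFK

{C, E, F}⁺: CEF→K adds K → {C, E, F, K}. Minimal: {E, F}⁺ = {E, F}; {C, F}⁺ = {C, F}; {C, E}⁺ = {C, E} — none reach the full schema.
{C, F, K}⁺: CFK→E adds E → {C, E, F, K}. Minimal: {F, K}⁺ = {F, K}; {C, K}⁺ = {C, K}; {C, F}⁺ = {C, F} — none reach the full schema.
{E, F, K}⁺: EFK→C adds C → {C, E, F, K}. Minimal: {F, K}⁺ = {F, K}; {E, K}⁺ = {C, E, K}; {E, F}⁺ = {E, F} — none reach the full schema.
Any other superkey contains one of these as a subset, so there are no further candidate keys.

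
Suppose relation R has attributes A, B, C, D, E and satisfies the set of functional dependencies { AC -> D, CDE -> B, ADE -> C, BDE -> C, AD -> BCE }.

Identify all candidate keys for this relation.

Attribute A never appears on the right-hand side of any dependency, so A must belong to every candidate key.
{A}⁺ = {A}, which is not all of the schema, so we must add further attributes.
{A, C}⁺: AC→D adds D; AD→BCE adds B, E → {A, B, C, D, E}. Minimal: {C}⁺ = {C}; {A}⁺ = {A} — none reach the full schema.
{A, D}⁺: AD→BCE adds B, C, E → {A, B, C, D, E}. Minimal: {D}⁺ = {D}; {A}⁺ = {A} — none reach the full schema.

{A, C}, {A, D}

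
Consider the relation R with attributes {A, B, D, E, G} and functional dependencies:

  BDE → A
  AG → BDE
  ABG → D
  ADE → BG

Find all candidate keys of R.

(A, G), (A, D, E), (B, D, E)

{A, G}⁺: AG→BDE adds B, D, E → {A, B, D, E, G}.
{A, D, E}⁺: ADE→BG adds B, G → {A, B, D, E, G}.
{B, D, E}⁺: BDE→A adds A; ADE→BG adds G → {A, B, D, E, G}.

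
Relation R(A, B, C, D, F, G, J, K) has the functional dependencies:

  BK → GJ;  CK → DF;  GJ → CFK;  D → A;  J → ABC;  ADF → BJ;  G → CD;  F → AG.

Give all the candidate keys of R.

{F}, {B, K}, {C, K}, {G, J}, {G, K}, {J, K}

{F}⁺: F→AG adds A, G; G→CD adds C, D; ADF→BJ adds B, J; GJ→CFK adds K → {A, B, C, D, F, G, J, K}.
{B, K}⁺: BK→GJ adds G, J; GJ→CFK adds C, F; J→ABC adds A; G→CD adds D → {A, B, C, D, F, G, J, K}.
{C, K}⁺: CK→DF adds D, F; D→A adds A; ADF→BJ adds B, J; F→AG adds G → {A, B, C, D, F, G, J, K}.
{G, J}⁺: GJ→CFK adds C, F, K; J→ABC adds A, B; G→CD adds D → {A, B, C, D, F, G, J, K}.
{G, K}⁺: G→CD adds C, D; CK→DF adds F; D→A adds A; ADF→BJ adds B, J → {A, B, C, D, F, G, J, K}.
{J, K}⁺: J→ABC adds A, B, C; BK→GJ adds G; CK→DF adds D, F → {A, B, C, D, F, G, J, K}.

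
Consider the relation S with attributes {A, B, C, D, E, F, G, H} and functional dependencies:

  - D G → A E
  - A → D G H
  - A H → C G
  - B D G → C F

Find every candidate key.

(A, B), (B, D, G)

Attribute B never appears on the right-hand side of any dependency, so B must belong to every candidate key.
{B}⁺ = {B}, which is not all of the schema, so we must add further attributes.
{A, B}⁺: A→DGH adds D, G, H; AH→CG adds C; BDG→CF adds F; DG→AE adds E → {A, B, C, D, E, F, G, H}. Minimal: {B}⁺ = {B}; {A}⁺ = {A, C, D, E, G, H} — none reach the full schema.
{B, D, G}⁺: DG→AE adds A, E; A→DGH adds H; AH→CG adds C; BDG→CF adds F → {A, B, C, D, E, F, G, H}. Minimal: {D, G}⁺ = {A, C, D, E, G, H}; {B, G}⁺ = {B, G}; {B, D}⁺ = {B, D} — none reach the full schema.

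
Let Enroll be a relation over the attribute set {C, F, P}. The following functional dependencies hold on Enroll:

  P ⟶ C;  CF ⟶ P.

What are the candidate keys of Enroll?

{C, F}, {F, P}

Attribute F never appears on the right-hand side of any dependency, so F must belong to every candidate key.
{F}⁺ = {F}, which is not all of the schema, so we must add further attributes.
{C, F}⁺: CF→P adds P → {C, F, P}. Minimal: {F}⁺ = {F}; {C}⁺ = {C} — none reach the full schema.
{F, P}⁺: P→C adds C → {C, F, P}. Minimal: {P}⁺ = {C, P}; {F}⁺ = {F} — none reach the full schema.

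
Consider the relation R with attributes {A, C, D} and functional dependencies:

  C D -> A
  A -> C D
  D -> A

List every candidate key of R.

{A}⁺: A→CD adds C, D → {A, C, D}.
{D}⁺: D→A adds A; A→CD adds C → {A, C, D}.

(A), (D)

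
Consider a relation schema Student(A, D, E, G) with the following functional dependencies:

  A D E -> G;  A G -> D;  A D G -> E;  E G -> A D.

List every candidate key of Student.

{A, G}⁺: AG→D adds D; ADG→E adds E → {A, D, E, G}.
{E, G}⁺: EG→AD adds A, D → {A, D, E, G}.
{A, D, E}⁺: ADE→G adds G → {A, D, E, G}.

(A, G), (E, G), (A, D, E)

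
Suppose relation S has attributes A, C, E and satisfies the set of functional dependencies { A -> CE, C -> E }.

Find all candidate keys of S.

A

Attribute A never appears on the right-hand side of any dependency, so A must belong to every candidate key.
{A}⁺ = {A, C, E}, which is all of the schema, so {A} is the only candidate key.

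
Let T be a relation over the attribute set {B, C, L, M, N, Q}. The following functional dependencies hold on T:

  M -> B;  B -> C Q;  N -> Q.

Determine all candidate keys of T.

Attributes L, M, N never appear on any right-hand side, so every candidate key must contain {L, M, N}.
{L, M, N}⁺ = {B, C, L, M, N, Q}, which is all of the schema, so {L, M, N} is the only candidate key.

LMN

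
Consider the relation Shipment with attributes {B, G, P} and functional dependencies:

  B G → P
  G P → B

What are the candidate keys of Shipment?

{B, G}, {G, P}

Attribute G never appears on the right-hand side of any dependency, so G must belong to every candidate key.
{G}⁺ = {G}, which is not all of the schema, so we must add further attributes.
{B, G}⁺: BG→P adds P → {B, G, P}. Minimal: {G}⁺ = {G}; {B}⁺ = {B} — none reach the full schema.
{G, P}⁺: GP→B adds B → {B, G, P}. Minimal: {P}⁺ = {P}; {G}⁺ = {G} — none reach the full schema.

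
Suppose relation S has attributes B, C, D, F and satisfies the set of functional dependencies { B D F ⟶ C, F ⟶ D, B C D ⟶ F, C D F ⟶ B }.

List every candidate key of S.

{B, F}⁺: F→D adds D; BDF→C adds C → {B, C, D, F}.
{C, F}⁺: F→D adds D; CDF→B adds B → {B, C, D, F}.
{B, C, D}⁺: BCD→F adds F → {B, C, D, F}.

(B, F); (C, F); (B, C, D)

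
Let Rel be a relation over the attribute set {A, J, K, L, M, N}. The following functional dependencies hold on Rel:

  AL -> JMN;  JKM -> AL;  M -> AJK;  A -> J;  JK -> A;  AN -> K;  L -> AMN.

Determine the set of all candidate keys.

{L}, {M}

{L}⁺: L→AMN adds A, M, N; AL→JMN adds J; M→AJK adds K → {A, J, K, L, M, N}.
{M}⁺: M→AJK adds A, J, K; JKM→AL adds L; L→AMN adds N → {A, J, K, L, M, N}.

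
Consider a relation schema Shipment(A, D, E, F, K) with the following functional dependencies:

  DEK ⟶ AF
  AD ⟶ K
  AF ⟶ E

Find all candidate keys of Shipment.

Attribute D never appears on the right-hand side of any dependency, so D must belong to every candidate key.
{D}⁺ = {D}, which is not all of the schema, so we must add further attributes.
{A, D, E}⁺: AD→K adds K; DEK→AF adds F → {A, D, E, F, K}.
{A, D, F}⁺: AD→K adds K; AF→E adds E → {A, D, E, F, K}.
{D, E, K}⁺: DEK→AF adds A, F → {A, D, E, F, K}.
Any other superkey contains one of these as a subset, so there are no further candidate keys.

ADE, ADF, DEK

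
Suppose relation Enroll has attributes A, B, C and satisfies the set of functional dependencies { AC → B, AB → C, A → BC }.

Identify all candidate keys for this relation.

{A}

{A}⁺: A→BC adds B, C → {A, B, C}.
No other minimal superkey exists.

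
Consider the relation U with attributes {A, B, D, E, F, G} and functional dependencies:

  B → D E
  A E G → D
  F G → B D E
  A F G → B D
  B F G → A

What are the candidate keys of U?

{F, G}⁺: FG→BDE adds B, D, E; BFG→A adds A → {A, B, D, E, F, G}. Minimal: {G}⁺ = {G}; {F}⁺ = {F} — none reach the full schema.

FG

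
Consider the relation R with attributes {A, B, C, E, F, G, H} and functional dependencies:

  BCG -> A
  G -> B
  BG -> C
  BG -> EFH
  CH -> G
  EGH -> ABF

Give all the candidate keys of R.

{G}⁺: G→B adds B; BG→C adds C; BG→EFH adds E, F, H; EGH→ABF adds A → {A, B, C, E, F, G, H}.
{C, H}⁺: CH→G adds G; G→B adds B; BG→EFH adds E, F; EGH→ABF adds A → {A, B, C, E, F, G, H}. Minimal: {H}⁺ = {H}; {C}⁺ = {C} — none reach the full schema.
Any other superkey contains one of these as a subset, so there are no further candidate keys.

{G}, {C, H}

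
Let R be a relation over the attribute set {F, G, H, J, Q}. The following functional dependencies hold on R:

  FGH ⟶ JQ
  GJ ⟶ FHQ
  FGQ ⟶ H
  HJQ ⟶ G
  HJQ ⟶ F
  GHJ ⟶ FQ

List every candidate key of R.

{G, J}⁺: GJ→FHQ adds F, H, Q → {F, G, H, J, Q}. Minimal: {J}⁺ = {J}; {G}⁺ = {G} — none reach the full schema.
{F, G, H}⁺: FGH→JQ adds J, Q → {F, G, H, J, Q}. Minimal: {G, H}⁺ = {G, H}; {F, H}⁺ = {F, H}; {F, G}⁺ = {F, G} — none reach the full schema.
{F, G, Q}⁺: FGQ→H adds H; FGH→JQ adds J → {F, G, H, J, Q}. Minimal: {G, Q}⁺ = {G, Q}; {F, Q}⁺ = {F, Q}; {F, G}⁺ = {F, G} — none reach the full schema.
{H, J, Q}⁺: HJQ→G adds G; HJQ→F adds F → {F, G, H, J, Q}. Minimal: {J, Q}⁺ = {J, Q}; {H, Q}⁺ = {H, Q}; {H, J}⁺ = {H, J} — none reach the full schema.

{G, J}; {F, G, H}; {F, G, Q}; {H, J, Q}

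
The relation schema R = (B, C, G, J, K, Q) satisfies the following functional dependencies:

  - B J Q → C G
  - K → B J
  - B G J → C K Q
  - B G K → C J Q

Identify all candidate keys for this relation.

{G, K}⁺: K→BJ adds B, J; BGJ→CKQ adds C, Q → {B, C, G, J, K, Q}. Minimal: {K}⁺ = {B, J, K}; {G}⁺ = {G} — none reach the full schema.
{K, Q}⁺: K→BJ adds B, J; BJQ→CG adds C, G → {B, C, G, J, K, Q}. Minimal: {Q}⁺ = {Q}; {K}⁺ = {B, J, K} — none reach the full schema.
{B, G, J}⁺: BGJ→CKQ adds C, K, Q → {B, C, G, J, K, Q}. Minimal: {G, J}⁺ = {G, J}; {B, J}⁺ = {B, J}; {B, G}⁺ = {B, G} — none reach the full schema.
{B, J, Q}⁺: BJQ→CG adds C, G; BGJ→CKQ adds K → {B, C, G, J, K, Q}. Minimal: {J, Q}⁺ = {J, Q}; {B, Q}⁺ = {B, Q}; {B, J}⁺ = {B, J} — none reach the full schema.

{G, K}; {K, Q}; {B, G, J}; {B, J, Q}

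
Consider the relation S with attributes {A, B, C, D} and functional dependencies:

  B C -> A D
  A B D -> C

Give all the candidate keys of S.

{B, C}; {A, B, D}

Attribute B never appears on the right-hand side of any dependency, so B must belong to every candidate key.
{B}⁺ = {B}, which is not all of the schema, so we must add further attributes.
{B, C}⁺: BC→AD adds A, D → {A, B, C, D}. Minimal: {C}⁺ = {C}; {B}⁺ = {B} — none reach the full schema.
{A, B, D}⁺: ABD→C adds C → {A, B, C, D}. Minimal: {B, D}⁺ = {B, D}; {A, D}⁺ = {A, D}; {A, B}⁺ = {A, B} — none reach the full schema.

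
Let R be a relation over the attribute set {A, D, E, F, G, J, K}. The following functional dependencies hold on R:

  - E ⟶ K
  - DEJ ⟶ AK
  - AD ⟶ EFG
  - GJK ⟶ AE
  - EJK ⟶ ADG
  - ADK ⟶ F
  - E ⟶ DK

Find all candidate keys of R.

EJ, ADJ, GJK

Attribute J never appears on the right-hand side of any dependency, so J must belong to every candidate key.
{J}⁺ = {J}, which is not all of the schema, so we must add further attributes.
{E, J}⁺: E→K adds K; EJK→ADG adds A, D, G; ADK→F adds F → {A, D, E, F, G, J, K}. Minimal: {J}⁺ = {J}; {E}⁺ = {D, E, K} — none reach the full schema.
{A, D, J}⁺: AD→EFG adds E, F, G; E→DK adds K → {A, D, E, F, G, J, K}. Minimal: {D, J}⁺ = {D, J}; {A, J}⁺ = {A, J}; {A, D}⁺ = {A, D, E, F, G, K} — none reach the full schema.
{G, J, K}⁺: GJK→AE adds A, E; EJK→ADG adds D; ADK→F adds F → {A, D, E, F, G, J, K}. Minimal: {J, K}⁺ = {J, K}; {G, K}⁺ = {G, K}; {G, J}⁺ = {G, J} — none reach the full schema.
Any other superkey contains one of these as a subset, so there are no further candidate keys.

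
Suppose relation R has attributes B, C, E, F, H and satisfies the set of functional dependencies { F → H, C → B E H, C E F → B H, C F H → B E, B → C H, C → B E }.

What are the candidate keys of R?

Attribute F never appears on the right-hand side of any dependency, so F must belong to every candidate key.
{F}⁺ = {F, H}, which is not all of the schema, so we must add further attributes.
{B, F}⁺: F→H adds H; B→CH adds C; C→BE adds E → {B, C, E, F, H}. Minimal: {F}⁺ = {F, H}; {B}⁺ = {B, C, E, H} — none reach the full schema.
{C, F}⁺: F→H adds H; C→BEH adds B, E → {B, C, E, F, H}. Minimal: {F}⁺ = {F, H}; {C}⁺ = {B, C, E, H} — none reach the full schema.
Any other superkey contains one of these as a subset, so there are no further candidate keys.

{B, F}; {C, F}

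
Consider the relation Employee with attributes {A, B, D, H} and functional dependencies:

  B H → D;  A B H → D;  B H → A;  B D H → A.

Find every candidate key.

BH

Attributes B, H never appear on any right-hand side, so every candidate key must contain {B, H}.
{B, H}⁺ = {A, B, D, H}, which is all of the schema, so {B, H} is the only candidate key.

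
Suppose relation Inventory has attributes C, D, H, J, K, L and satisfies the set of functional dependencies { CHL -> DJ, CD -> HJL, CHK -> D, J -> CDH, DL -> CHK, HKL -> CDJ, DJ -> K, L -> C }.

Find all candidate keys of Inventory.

{J}, {C, D}, {D, L}, {H, L}, {C, H, K}

{J}⁺: J→CDH adds C, D, H; DJ→K adds K; CD→HJL adds L → {C, D, H, J, K, L}.
{C, D}⁺: CD→HJL adds H, J, L; DL→CHK adds K → {C, D, H, J, K, L}. Minimal: {D}⁺ = {D}; {C}⁺ = {C} — none reach the full schema.
{D, L}⁺: DL→CHK adds C, H, K; HKL→CDJ adds J → {C, D, H, J, K, L}. Minimal: {L}⁺ = {C, L}; {D}⁺ = {D} — none reach the full schema.
{H, L}⁺: L→C adds C; CHL→DJ adds D, J; DL→CHK adds K → {C, D, H, J, K, L}. Minimal: {L}⁺ = {C, L}; {H}⁺ = {H} — none reach the full schema.
{C, H, K}⁺: CHK→D adds D; CD→HJL adds J, L → {C, D, H, J, K, L}. Minimal: {H, K}⁺ = {H, K}; {C, K}⁺ = {C, K}; {C, H}⁺ = {C, H} — none reach the full schema.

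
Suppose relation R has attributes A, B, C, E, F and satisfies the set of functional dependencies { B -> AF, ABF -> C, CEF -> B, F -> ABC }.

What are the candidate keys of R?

BE; EF

Attribute E never appears on the right-hand side of any dependency, so E must belong to every candidate key.
{E}⁺ = {E}, which is not all of the schema, so we must add further attributes.
{B, E}⁺: B→AF adds A, F; ABF→C adds C → {A, B, C, E, F}.
{E, F}⁺: F→ABC adds A, B, C → {A, B, C, E, F}.
Any other superkey contains one of these as a subset, so there are no further candidate keys.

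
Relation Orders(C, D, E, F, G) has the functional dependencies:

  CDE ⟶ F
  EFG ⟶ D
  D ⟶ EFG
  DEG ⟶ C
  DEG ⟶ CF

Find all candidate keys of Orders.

{D}⁺: D→EFG adds E, F, G; DEG→C adds C → {C, D, E, F, G}.
{E, F, G}⁺: EFG→D adds D; DEG→C adds C → {C, D, E, F, G}. Minimal: {F, G}⁺ = {F, G}; {E, G}⁺ = {E, G}; {E, F}⁺ = {E, F} — none reach the full schema.

{D}, {E, F, G}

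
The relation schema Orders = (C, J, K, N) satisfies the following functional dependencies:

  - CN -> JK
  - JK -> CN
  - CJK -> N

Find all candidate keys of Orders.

{C, N}⁺: CN→JK adds J, K → {C, J, K, N}. Minimal: {N}⁺ = {N}; {C}⁺ = {C} — none reach the full schema.
{J, K}⁺: JK→CN adds C, N → {C, J, K, N}. Minimal: {K}⁺ = {K}; {J}⁺ = {J} — none reach the full schema.

(C, N); (J, K)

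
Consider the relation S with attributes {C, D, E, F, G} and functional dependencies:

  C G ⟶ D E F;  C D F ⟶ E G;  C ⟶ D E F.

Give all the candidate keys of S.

C

Attribute C never appears on the right-hand side of any dependency, so C must belong to every candidate key.
{C}⁺ = {C, D, E, F, G}, which is all of the schema, so {C} is the only candidate key.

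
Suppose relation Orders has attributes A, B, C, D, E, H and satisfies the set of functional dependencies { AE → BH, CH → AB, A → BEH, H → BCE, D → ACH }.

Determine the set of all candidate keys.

D

Attribute D never appears on the right-hand side of any dependency, so D must belong to every candidate key.
{D}⁺ = {A, B, C, D, E, H}, which is all of the schema, so {D} is the only candidate key.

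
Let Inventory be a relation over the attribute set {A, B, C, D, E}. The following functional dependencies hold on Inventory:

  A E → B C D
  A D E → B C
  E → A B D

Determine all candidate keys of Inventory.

{E}

Attribute E never appears on the right-hand side of any dependency, so E must belong to every candidate key.
{E}⁺ = {A, B, C, D, E}, which is all of the schema, so {E} is the only candidate key.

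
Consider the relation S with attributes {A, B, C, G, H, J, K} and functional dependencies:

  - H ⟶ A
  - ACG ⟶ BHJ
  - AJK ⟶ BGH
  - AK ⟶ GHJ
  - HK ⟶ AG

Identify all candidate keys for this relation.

{A, C, K}⁺: AK→GHJ adds G, H, J; ACG→BHJ adds B → {A, B, C, G, H, J, K}. Minimal: {C, K}⁺ = {C, K}; {A, K}⁺ = {A, B, G, H, J, K}; {A, C}⁺ = {A, C} — none reach the full schema.
{C, H, K}⁺: H→A adds A; AK→GHJ adds G, J; ACG→BHJ adds B → {A, B, C, G, H, J, K}. Minimal: {H, K}⁺ = {A, B, G, H, J, K}; {C, K}⁺ = {C, K}; {C, H}⁺ = {A, C, H} — none reach the full schema.
Any other superkey contains one of these as a subset, so there are no further candidate keys.

{A, C, K}; {C, H, K}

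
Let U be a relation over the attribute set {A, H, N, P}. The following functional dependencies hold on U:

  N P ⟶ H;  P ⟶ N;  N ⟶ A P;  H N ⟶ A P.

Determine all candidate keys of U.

{N}⁺: N→AP adds A, P; NP→H adds H → {A, H, N, P}.
{P}⁺: P→N adds N; N→AP adds A; NP→H adds H → {A, H, N, P}.

{N}, {P}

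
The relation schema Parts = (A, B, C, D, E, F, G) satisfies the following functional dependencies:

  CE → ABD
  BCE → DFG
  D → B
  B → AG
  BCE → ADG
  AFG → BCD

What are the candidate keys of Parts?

Attribute E never appears on the right-hand side of any dependency, so E must belong to every candidate key.
{E}⁺ = {E}, which is not all of the schema, so we must add further attributes.
{C, E}⁺: CE→ABD adds A, B, D; BCE→DFG adds F, G → {A, B, C, D, E, F, G}. Minimal: {E}⁺ = {E}; {C}⁺ = {C} — none reach the full schema.
{B, E, F}⁺: B→AG adds A, G; AFG→BCD adds C, D → {A, B, C, D, E, F, G}. Minimal: {E, F}⁺ = {E, F}; {B, F}⁺ = {A, B, C, D, F, G}; {B, E}⁺ = {A, B, E, G} — none reach the full schema.
{D, E, F}⁺: D→B adds B; B→AG adds A, G; AFG→BCD adds C → {A, B, C, D, E, F, G}. Minimal: {E, F}⁺ = {E, F}; {D, F}⁺ = {A, B, C, D, F, G}; {D, E}⁺ = {A, B, D, E, G} — none reach the full schema.
{A, E, F, G}⁺: AFG→BCD adds B, C, D → {A, B, C, D, E, F, G}. Minimal: {E, F, G}⁺ = {E, F, G}; {A, F, G}⁺ = {A, B, C, D, F, G}; {A, E, G}⁺ = {A, E, G}; … — none reach the full schema.
Any other superkey contains one of these as a subset, so there are no further candidate keys.

{C, E}; {B, E, F}; {D, E, F}; {A, E, F, G}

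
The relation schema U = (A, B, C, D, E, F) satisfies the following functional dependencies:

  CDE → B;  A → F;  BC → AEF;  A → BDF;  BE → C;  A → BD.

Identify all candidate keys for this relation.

{A, C}⁺: A→F adds F; A→BDF adds B, D; BC→AEF adds E → {A, B, C, D, E, F}. Minimal: {C}⁺ = {C}; {A}⁺ = {A, B, D, F} — none reach the full schema.
{A, E}⁺: A→F adds F; A→BDF adds B, D; BE→C adds C → {A, B, C, D, E, F}. Minimal: {E}⁺ = {E}; {A}⁺ = {A, B, D, F} — none reach the full schema.
{B, C}⁺: BC→AEF adds A, E, F; A→BDF adds D → {A, B, C, D, E, F}. Minimal: {C}⁺ = {C}; {B}⁺ = {B} — none reach the full schema.
{B, E}⁺: BE→C adds C; BC→AEF adds A, F; A→BDF adds D → {A, B, C, D, E, F}. Minimal: {E}⁺ = {E}; {B}⁺ = {B} — none reach the full schema.
{C, D, E}⁺: CDE→B adds B; BC→AEF adds A, F → {A, B, C, D, E, F}. Minimal: {D, E}⁺ = {D, E}; {C, E}⁺ = {C, E}; {C, D}⁺ = {C, D} — none reach the full schema.

(A, C); (A, E); (B, C); (B, E); (C, D, E)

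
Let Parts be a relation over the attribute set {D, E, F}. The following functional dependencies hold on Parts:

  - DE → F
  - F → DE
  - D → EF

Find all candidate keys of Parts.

{D}⁺: D→EF adds E, F → {D, E, F}.
{F}⁺: F→DE adds D, E → {D, E, F}.

(D), (F)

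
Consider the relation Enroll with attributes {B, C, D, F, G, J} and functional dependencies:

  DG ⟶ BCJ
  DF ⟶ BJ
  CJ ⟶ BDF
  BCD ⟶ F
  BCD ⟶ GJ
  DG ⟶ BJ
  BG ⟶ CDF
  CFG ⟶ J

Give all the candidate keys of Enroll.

{B, G}; {C, J}; {D, G}; {B, C, D}; {C, D, F}; {C, F, G}

{B, G}⁺: BG→CDF adds C, D, F; CFG→J adds J → {B, C, D, F, G, J}.
{C, J}⁺: CJ→BDF adds B, D, F; BCD→GJ adds G → {B, C, D, F, G, J}.
{D, G}⁺: DG→BCJ adds B, C, J; CJ→BDF adds F → {B, C, D, F, G, J}.
{B, C, D}⁺: BCD→F adds F; BCD→GJ adds G, J → {B, C, D, F, G, J}.
{C, D, F}⁺: DF→BJ adds B, J; BCD→GJ adds G → {B, C, D, F, G, J}.
{C, F, G}⁺: CFG→J adds J; CJ→BDF adds B, D → {B, C, D, F, G, J}.
Any other superkey contains one of these as a subset, so there are no further candidate keys.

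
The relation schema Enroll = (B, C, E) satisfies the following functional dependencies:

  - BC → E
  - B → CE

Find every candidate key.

{B}

Attribute B never appears on the right-hand side of any dependency, so B must belong to every candidate key.
{B}⁺ = {B, C, E}, which is all of the schema, so {B} is the only candidate key.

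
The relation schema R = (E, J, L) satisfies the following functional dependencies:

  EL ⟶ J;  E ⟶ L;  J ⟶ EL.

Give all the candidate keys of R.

{E}⁺: E→L adds L; EL→J adds J → {E, J, L}.
{J}⁺: J→EL adds E, L → {E, J, L}.

(E); (J)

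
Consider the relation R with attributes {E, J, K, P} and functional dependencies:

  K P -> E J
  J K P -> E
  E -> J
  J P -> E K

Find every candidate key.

{E, P}⁺: E→J adds J; JP→EK adds K → {E, J, K, P}. Minimal: {P}⁺ = {P}; {E}⁺ = {E, J} — none reach the full schema.
{J, P}⁺: JP→EK adds E, K → {E, J, K, P}. Minimal: {P}⁺ = {P}; {J}⁺ = {J} — none reach the full schema.
{K, P}⁺: KP→EJ adds E, J → {E, J, K, P}. Minimal: {P}⁺ = {P}; {K}⁺ = {K} — none reach the full schema.

EP; JP; KP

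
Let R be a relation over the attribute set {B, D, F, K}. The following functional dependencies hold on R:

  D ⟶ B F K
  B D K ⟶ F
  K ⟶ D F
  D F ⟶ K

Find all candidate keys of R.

{D}⁺: D→BFK adds B, F, K → {B, D, F, K}.
{K}⁺: K→DF adds D, F; D→BFK adds B → {B, D, F, K}.

(D); (K)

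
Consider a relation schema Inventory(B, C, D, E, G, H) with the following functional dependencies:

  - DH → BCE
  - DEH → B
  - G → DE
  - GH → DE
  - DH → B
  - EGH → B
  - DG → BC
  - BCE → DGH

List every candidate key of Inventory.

{G}⁺: G→DE adds D, E; DG→BC adds B, C; BCE→DGH adds H → {B, C, D, E, G, H}.
{D, H}⁺: DH→BCE adds B, C, E; BCE→DGH adds G → {B, C, D, E, G, H}. Minimal: {H}⁺ = {H}; {D}⁺ = {D} — none reach the full schema.
{B, C, E}⁺: BCE→DGH adds D, G, H → {B, C, D, E, G, H}. Minimal: {C, E}⁺ = {C, E}; {B, E}⁺ = {B, E}; {B, C}⁺ = {B, C} — none reach the full schema.

{G}; {D, H}; {B, C, E}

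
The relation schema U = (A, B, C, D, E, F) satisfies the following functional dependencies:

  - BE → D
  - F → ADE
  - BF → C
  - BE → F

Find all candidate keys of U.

Attribute B never appears on the right-hand side of any dependency, so B must belong to every candidate key.
{B}⁺ = {B}, which is not all of the schema, so we must add further attributes.
{B, E}⁺: BE→D adds D; BE→F adds F; F→ADE adds A; BF→C adds C → {A, B, C, D, E, F}. Minimal: {E}⁺ = {E}; {B}⁺ = {B} — none reach the full schema.
{B, F}⁺: F→ADE adds A, D, E; BF→C adds C → {A, B, C, D, E, F}. Minimal: {F}⁺ = {A, D, E, F}; {B}⁺ = {B} — none reach the full schema.
Any other superkey contains one of these as a subset, so there are no further candidate keys.

(B, E), (B, F)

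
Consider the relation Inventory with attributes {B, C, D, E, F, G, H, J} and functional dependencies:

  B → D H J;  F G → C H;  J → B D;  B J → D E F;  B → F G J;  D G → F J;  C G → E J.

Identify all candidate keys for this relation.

{B}⁺: B→DHJ adds D, H, J; BJ→DEF adds E, F; B→FGJ adds G; FG→CH adds C → {B, C, D, E, F, G, H, J}.
{J}⁺: J→BD adds B, D; BJ→DEF adds E, F; B→FGJ adds G; B→DHJ adds H; FG→CH adds C → {B, C, D, E, F, G, H, J}.
{C, G}⁺: CG→EJ adds E, J; J→BD adds B, D; BJ→DEF adds F; B→DHJ adds H → {B, C, D, E, F, G, H, J}. Minimal: {G}⁺ = {G}; {C}⁺ = {C} — none reach the full schema.
{D, G}⁺: DG→FJ adds F, J; FG→CH adds C, H; J→BD adds B; BJ→DEF adds E → {B, C, D, E, F, G, H, J}. Minimal: {G}⁺ = {G}; {D}⁺ = {D} — none reach the full schema.
{F, G}⁺: FG→CH adds C, H; CG→EJ adds E, J; J→BD adds B, D → {B, C, D, E, F, G, H, J}. Minimal: {G}⁺ = {G}; {F}⁺ = {F} — none reach the full schema.

(B), (J), (C, G), (D, G), (F, G)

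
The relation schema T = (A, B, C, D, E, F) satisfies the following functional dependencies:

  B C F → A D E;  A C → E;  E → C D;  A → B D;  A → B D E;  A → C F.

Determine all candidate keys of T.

{A}, {B, C, F}, {B, E, F}

{A}⁺: A→BD adds B, D; A→BDE adds E; A→CF adds C, F → {A, B, C, D, E, F}.
{B, C, F}⁺: BCF→ADE adds A, D, E → {A, B, C, D, E, F}. Minimal: {C, F}⁺ = {C, F}; {B, F}⁺ = {B, F}; {B, C}⁺ = {B, C} — none reach the full schema.
{B, E, F}⁺: E→CD adds C, D; BCF→ADE adds A → {A, B, C, D, E, F}. Minimal: {E, F}⁺ = {C, D, E, F}; {B, F}⁺ = {B, F}; {B, E}⁺ = {B, C, D, E} — none reach the full schema.
Any other superkey contains one of these as a subset, so there are no further candidate keys.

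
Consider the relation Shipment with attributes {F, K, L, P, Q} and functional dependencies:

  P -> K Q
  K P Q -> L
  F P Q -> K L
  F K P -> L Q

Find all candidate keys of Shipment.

{F, P}

Attributes F, P never appear on any right-hand side, so every candidate key must contain {F, P}.
{F, P}⁺ = {F, K, L, P, Q}, which is all of the schema, so {F, P} is the only candidate key.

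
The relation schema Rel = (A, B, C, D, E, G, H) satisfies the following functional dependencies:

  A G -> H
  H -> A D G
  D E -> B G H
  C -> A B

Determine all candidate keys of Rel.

{C, D, E}; {C, E, G}; {C, E, H}

Attributes C, E never appear on any right-hand side, so every candidate key must contain {C, E}.
{C, E}⁺ = {A, B, C, E}, which is not all of the schema, so we must add further attributes.
{C, D, E}⁺: DE→BGH adds B, G, H; C→AB adds A → {A, B, C, D, E, G, H}.
{C, E, G}⁺: C→AB adds A, B; AG→H adds H; H→ADG adds D → {A, B, C, D, E, G, H}.
{C, E, H}⁺: H→ADG adds A, D, G; DE→BGH adds B → {A, B, C, D, E, G, H}.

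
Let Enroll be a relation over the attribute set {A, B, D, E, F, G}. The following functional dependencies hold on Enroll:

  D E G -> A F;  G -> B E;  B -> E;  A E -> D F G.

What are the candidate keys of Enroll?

{A, B}⁺: B→E adds E; AE→DFG adds D, F, G → {A, B, D, E, F, G}. Minimal: {B}⁺ = {B, E}; {A}⁺ = {A} — none reach the full schema.
{A, E}⁺: AE→DFG adds D, F, G; G→BE adds B → {A, B, D, E, F, G}. Minimal: {E}⁺ = {E}; {A}⁺ = {A} — none reach the full schema.
{A, G}⁺: G→BE adds B, E; AE→DFG adds D, F → {A, B, D, E, F, G}. Minimal: {G}⁺ = {B, E, G}; {A}⁺ = {A} — none reach the full schema.
{D, G}⁺: G→BE adds B, E; DEG→AF adds A, F → {A, B, D, E, F, G}. Minimal: {G}⁺ = {B, E, G}; {D}⁺ = {D} — none reach the full schema.

{A, B}, {A, E}, {A, G}, {D, G}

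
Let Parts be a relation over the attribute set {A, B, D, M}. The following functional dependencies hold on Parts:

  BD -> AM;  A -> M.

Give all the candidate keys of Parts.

Attributes B, D never appear on any right-hand side, so every candidate key must contain {B, D}.
{B, D}⁺ = {A, B, D, M}, which is all of the schema, so {B, D} is the only candidate key.

{B, D}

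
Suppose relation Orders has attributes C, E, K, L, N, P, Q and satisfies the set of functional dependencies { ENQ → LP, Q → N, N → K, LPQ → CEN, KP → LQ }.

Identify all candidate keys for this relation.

{E, Q}⁺: Q→N adds N; N→K adds K; ENQ→LP adds L, P; LPQ→CEN adds C → {C, E, K, L, N, P, Q}. Minimal: {Q}⁺ = {K, N, Q}; {E}⁺ = {E} — none reach the full schema.
{K, P}⁺: KP→LQ adds L, Q; Q→N adds N; LPQ→CEN adds C, E → {C, E, K, L, N, P, Q}. Minimal: {P}⁺ = {P}; {K}⁺ = {K} — none reach the full schema.
{N, P}⁺: N→K adds K; KP→LQ adds L, Q; LPQ→CEN adds C, E → {C, E, K, L, N, P, Q}. Minimal: {P}⁺ = {P}; {N}⁺ = {K, N} — none reach the full schema.
{P, Q}⁺: Q→N adds N; N→K adds K; KP→LQ adds L; LPQ→CEN adds C, E → {C, E, K, L, N, P, Q}. Minimal: {Q}⁺ = {K, N, Q}; {P}⁺ = {P} — none reach the full schema.

{E, Q}; {K, P}; {N, P}; {P, Q}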